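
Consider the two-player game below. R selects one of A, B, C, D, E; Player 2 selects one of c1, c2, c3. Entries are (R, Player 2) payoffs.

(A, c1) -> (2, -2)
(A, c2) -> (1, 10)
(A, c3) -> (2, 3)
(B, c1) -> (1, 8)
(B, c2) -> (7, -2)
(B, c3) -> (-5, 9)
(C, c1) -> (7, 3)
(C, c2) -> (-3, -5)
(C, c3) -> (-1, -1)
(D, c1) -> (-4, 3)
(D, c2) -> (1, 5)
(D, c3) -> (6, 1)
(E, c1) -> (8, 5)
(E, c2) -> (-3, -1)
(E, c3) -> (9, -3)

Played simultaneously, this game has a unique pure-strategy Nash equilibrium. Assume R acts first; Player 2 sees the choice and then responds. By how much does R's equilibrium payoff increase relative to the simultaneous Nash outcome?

0

Work backward from Player 2's decision.
- A: BR = c2, leader payoff 1.
- B: BR = c3, leader payoff -5.
- C: BR = c1, leader payoff 7.
- D: BR = c2, leader payoff 1.
- E: BR = c1, leader payoff 8.
R's induced payoffs are 1, -5, 7, 1, 8, so R commits to E. Subgame-perfect outcome: (E, c1) with payoffs (8, 5).
For the simultaneous game, intersect best replies.
R's best replies: c1→E; c2→B; c3→E.
Player 2's best replies: A→c2; B→c3; C→c1; D→c2; E→c1.
The unique mutual best reply is (E, c1), giving (8, 5).
R's commitment gain: 8 − 8 = 0.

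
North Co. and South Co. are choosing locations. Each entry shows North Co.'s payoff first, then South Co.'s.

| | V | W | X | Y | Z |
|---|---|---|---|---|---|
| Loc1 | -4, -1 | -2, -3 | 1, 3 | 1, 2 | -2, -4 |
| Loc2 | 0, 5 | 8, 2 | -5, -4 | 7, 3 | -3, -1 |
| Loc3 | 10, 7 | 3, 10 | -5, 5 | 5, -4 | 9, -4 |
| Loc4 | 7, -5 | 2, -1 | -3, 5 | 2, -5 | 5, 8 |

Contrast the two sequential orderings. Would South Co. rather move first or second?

second

If North Co. leads: South Co.'s best replies are Loc1→X, Loc2→V, Loc3→W, Loc4→Z; North Co.'s induced payoffs 1, 0, 3, 5; outcome (Loc4, Z), payoffs (5, 8).
If South Co. leads: North Co.'s best replies are V→Loc3, W→Loc2, X→Loc1, Y→Loc2, Z→Loc3; South Co.'s induced payoffs 7, 2, 3, 3, -4; outcome (Loc3, V), payoffs (10, 7).
South Co. gets 7 moving first and 8 moving second, so South Co. prefers to move second.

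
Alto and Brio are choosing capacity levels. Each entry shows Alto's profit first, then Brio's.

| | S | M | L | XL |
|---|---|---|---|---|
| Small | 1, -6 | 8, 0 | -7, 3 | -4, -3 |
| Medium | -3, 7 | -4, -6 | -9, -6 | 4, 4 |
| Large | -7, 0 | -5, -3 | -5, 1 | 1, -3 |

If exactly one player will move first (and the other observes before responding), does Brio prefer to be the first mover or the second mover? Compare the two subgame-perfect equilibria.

If Alto leads: Brio's best replies are Small→L, Medium→S, Large→L; Alto's induced payoffs -7, -3, -5; outcome (Medium, S), payoffs (-3, 7).
If Brio leads: Alto's best replies are S→Small, M→Small, L→Large, XL→Medium; Brio's induced payoffs -6, 0, 1, 4; outcome (Medium, XL), payoffs (4, 4).
Brio gets 4 moving first and 7 moving second, so Brio prefers to move second.

second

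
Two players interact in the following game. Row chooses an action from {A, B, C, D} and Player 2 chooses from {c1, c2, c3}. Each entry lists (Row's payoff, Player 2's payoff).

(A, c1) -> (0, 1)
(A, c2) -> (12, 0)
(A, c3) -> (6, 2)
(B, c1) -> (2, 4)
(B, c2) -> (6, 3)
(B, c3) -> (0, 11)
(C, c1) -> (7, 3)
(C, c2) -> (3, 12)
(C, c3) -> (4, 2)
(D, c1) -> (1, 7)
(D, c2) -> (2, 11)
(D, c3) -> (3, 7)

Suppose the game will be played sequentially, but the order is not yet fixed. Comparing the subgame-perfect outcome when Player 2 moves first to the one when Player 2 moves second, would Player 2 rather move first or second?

If Row leads: Player 2's best replies are A→c3, B→c3, C→c2, D→c2; Row's induced payoffs 6, 0, 3, 2; outcome (A, c3), payoffs (6, 2).
If Player 2 leads: Row's best replies are c1→C, c2→A, c3→A; Player 2's induced payoffs 3, 0, 2; outcome (C, c1), payoffs (7, 3).
Player 2 gets 3 moving first and 2 moving second, so Player 2 prefers to move first.

first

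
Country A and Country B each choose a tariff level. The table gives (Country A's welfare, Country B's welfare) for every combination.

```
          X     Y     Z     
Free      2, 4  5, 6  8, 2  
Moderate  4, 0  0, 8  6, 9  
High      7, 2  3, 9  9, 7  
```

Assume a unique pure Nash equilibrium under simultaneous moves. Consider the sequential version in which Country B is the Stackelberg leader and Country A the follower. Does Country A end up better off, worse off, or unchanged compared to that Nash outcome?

Work backward from Country A's decision.
- X → Country A plays High (best of 2, 4, 7); Country B gets 2.
- Y → Country A plays Free (best of 5, 0, 3); Country B gets 6.
- Z → Country A plays High (best of 8, 6, 9); Country B gets 7.
Country B's induced payoffs are 2, 6, 7, so Country B commits to Z. Subgame-perfect outcome: (High, Z) with payoffs (9, 7).
Now find the simultaneous Nash equilibrium.
Country A's best replies: X→High; Y→Free; Z→High.
Country B's best replies: Free→Y; Moderate→Z; High→Y.
Only (Free, Y) has each player best-responding; Nash payoffs (5, 6).
Country A earns 9 sequentially versus 5 at the Nash outcome: better off.

better off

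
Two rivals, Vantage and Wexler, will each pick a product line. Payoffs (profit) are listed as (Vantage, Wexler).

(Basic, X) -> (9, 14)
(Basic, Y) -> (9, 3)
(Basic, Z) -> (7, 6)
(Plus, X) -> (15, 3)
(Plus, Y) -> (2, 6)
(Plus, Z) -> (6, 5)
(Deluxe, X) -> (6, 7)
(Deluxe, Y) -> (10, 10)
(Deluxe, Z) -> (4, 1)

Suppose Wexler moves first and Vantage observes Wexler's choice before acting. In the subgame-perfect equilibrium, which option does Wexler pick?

Backward induction with Wexler moving first.
- X: Vantage compares 9, 15, 6 and picks Plus; Wexler would get 3.
- Y: Vantage compares 9, 2, 10 and picks Deluxe; Wexler would get 10.
- Z: Vantage compares 7, 6, 4 and picks Basic; Wexler would get 6.
Among 3, 10, 6, the best is 10 at Y. Subgame-perfect outcome: (Deluxe, Y) with payoffs (10, 10).

Y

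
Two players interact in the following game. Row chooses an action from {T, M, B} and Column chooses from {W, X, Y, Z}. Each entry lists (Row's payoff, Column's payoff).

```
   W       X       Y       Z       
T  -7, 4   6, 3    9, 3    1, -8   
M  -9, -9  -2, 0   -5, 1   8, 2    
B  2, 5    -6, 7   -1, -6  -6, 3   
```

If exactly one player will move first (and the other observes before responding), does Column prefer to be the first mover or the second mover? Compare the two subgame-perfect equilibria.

first

If Row leads: Column's best replies are T→W, M→Z, B→X; Row's induced payoffs -7, 8, -6; outcome (M, Z), payoffs (8, 2).
If Column leads: Row's best replies are W→B, X→T, Y→T, Z→M; Column's induced payoffs 5, 3, 3, 2; outcome (B, W), payoffs (2, 5).
Column gets 5 moving first and 2 moving second, so Column prefers to move first.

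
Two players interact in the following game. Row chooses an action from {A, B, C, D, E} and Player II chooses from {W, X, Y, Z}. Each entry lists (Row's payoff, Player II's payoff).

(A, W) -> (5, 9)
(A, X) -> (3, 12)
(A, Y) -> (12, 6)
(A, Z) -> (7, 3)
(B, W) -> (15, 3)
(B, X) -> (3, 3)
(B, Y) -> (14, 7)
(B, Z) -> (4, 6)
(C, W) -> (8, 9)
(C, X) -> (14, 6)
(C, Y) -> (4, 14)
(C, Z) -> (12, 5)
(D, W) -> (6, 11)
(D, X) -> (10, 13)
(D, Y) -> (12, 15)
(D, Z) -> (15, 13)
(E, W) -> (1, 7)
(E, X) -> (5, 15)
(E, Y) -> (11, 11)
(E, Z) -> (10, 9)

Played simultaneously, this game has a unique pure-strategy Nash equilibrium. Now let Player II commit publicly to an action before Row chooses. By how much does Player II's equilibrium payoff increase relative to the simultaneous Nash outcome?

Row best-responds to each possible Player II move:
- W → Row plays B (best of 5, 15, 8, 6, 1); Player II gets 3.
- X → Row plays C (best of 3, 3, 14, 10, 5); Player II gets 6.
- Y → Row plays B (best of 12, 14, 4, 12, 11); Player II gets 7.
- Z → Row plays D (best of 7, 4, 12, 15, 10); Player II gets 13.
Maximizing over 3, 6, 7, 13, Player II chooses Z. Subgame-perfect outcome: (D, Z) with payoffs (15, 13).
For the simultaneous game, intersect best replies.
Row's best replies: W→B; X→C; Y→B; Z→D.
Player II's best replies: A→X; B→Y; C→Y; D→Y; E→X.
Only (B, Y) has each player best-responding; Nash payoffs (14, 7).
Player II's commitment gain: 13 − 7 = 6.

6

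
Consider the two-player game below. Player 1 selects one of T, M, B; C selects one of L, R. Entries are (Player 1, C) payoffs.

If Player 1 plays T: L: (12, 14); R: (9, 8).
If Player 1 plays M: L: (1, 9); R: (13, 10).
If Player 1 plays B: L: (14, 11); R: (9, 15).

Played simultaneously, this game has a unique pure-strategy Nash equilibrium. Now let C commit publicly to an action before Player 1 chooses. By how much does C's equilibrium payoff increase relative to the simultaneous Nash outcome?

Backward induction with C moving first.
- L: BR = B, leader payoff 11.
- R: BR = M, leader payoff 10.
C's induced payoffs are 11, 10, so C commits to L. Subgame-perfect outcome: (B, L) with payoffs (14, 11).
Now find the simultaneous Nash equilibrium.
Player 1's best replies: L→B; R→M.
C's best replies: T→L; M→R; B→R.
Only (M, R) has each player best-responding; Nash payoffs (13, 10).
C's commitment gain: 11 − 10 = 1.

1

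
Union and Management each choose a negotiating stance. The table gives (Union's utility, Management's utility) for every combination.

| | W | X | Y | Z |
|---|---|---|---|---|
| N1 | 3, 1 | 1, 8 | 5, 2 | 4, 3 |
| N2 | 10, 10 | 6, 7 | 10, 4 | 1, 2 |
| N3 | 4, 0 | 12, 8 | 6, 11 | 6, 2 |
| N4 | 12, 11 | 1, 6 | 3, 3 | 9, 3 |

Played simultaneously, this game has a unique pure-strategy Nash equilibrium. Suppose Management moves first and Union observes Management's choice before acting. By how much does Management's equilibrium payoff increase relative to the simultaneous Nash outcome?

Backward induction with Management moving first.
- W → Union plays N4 (best of 3, 10, 4, 12); Management gets 11.
- X → Union plays N3 (best of 1, 6, 12, 1); Management gets 8.
- Y → Union plays N2 (best of 5, 10, 6, 3); Management gets 4.
- Z → Union plays N4 (best of 4, 1, 6, 9); Management gets 3.
Among 11, 8, 4, 3, the best is 11 at W. Subgame-perfect outcome: (N4, W) with payoffs (12, 11).
For the simultaneous game, intersect best replies.
Union's best replies: W→N4; X→N3; Y→N2; Z→N4.
Management's best replies: N1→X; N2→W; N3→Y; N4→W.
Only (N4, W) has each player best-responding; Nash payoffs (12, 11).
Management's commitment gain: 11 − 11 = 0.

0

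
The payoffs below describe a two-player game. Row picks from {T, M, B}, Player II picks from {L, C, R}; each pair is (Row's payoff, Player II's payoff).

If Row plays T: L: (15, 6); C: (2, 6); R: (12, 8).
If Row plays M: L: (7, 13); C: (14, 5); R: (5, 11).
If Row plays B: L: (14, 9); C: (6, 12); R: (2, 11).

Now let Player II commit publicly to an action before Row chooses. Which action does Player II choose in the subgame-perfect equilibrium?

Backward induction with Player II moving first.
- L: Row compares 15, 7, 14 and picks T; Player II would get 6.
- C: Row compares 2, 14, 6 and picks M; Player II would get 5.
- R: Row compares 12, 5, 2 and picks T; Player II would get 8.
Maximizing over 6, 5, 8, Player II chooses R. Subgame-perfect outcome: (T, R) with payoffs (12, 8).

R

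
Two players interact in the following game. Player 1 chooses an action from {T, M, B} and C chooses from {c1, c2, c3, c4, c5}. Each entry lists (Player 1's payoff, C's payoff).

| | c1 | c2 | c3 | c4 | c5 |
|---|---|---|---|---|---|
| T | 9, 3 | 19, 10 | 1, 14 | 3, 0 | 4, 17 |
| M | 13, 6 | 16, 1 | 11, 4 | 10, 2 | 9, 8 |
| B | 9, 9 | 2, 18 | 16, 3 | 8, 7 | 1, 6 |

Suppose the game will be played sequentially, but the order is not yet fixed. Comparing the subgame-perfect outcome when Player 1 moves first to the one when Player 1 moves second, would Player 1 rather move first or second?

If Player 1 leads: C's best replies are T→c5, M→c5, B→c2; Player 1's induced payoffs 4, 9, 2; outcome (M, c5), payoffs (9, 8).
If C leads: Player 1's best replies are c1→M, c2→T, c3→B, c4→M, c5→M; C's induced payoffs 6, 10, 3, 2, 8; outcome (T, c2), payoffs (19, 10).
Player 1 gets 9 moving first and 19 moving second, so Player 1 prefers to move second.

second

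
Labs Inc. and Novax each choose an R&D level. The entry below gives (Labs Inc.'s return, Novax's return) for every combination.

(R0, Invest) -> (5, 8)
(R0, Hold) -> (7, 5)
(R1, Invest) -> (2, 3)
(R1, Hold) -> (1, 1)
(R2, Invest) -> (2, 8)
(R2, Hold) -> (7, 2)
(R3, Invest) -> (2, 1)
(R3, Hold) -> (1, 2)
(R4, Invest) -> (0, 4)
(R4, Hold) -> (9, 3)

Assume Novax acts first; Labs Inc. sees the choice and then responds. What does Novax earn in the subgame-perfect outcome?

8

Solve by backward induction (Novax leads).
- Invest: BR = R0, leader payoff 8.
- Hold: BR = R4, leader payoff 3.
Maximizing over 8, 3, Novax chooses Invest. Subgame-perfect outcome: (R0, Invest) with payoffs (5, 8).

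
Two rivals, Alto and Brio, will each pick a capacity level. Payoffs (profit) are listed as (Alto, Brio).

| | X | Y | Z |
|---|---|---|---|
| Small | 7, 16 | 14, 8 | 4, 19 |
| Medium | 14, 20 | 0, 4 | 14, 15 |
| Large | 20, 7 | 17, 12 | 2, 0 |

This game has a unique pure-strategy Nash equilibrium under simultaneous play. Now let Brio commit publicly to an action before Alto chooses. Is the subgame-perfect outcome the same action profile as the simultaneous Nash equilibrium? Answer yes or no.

no

Alto best-responds to each possible Brio move:
- X: BR = Large, leader payoff 7.
- Y: BR = Large, leader payoff 12.
- Z: BR = Medium, leader payoff 15.
Maximizing over 7, 12, 15, Brio chooses Z. Subgame-perfect outcome: (Medium, Z) with payoffs (14, 15).
Under simultaneous play:
Alto's best replies: X→Large; Y→Large; Z→Medium.
Brio's best replies: Small→Z; Medium→X; Large→Y.
The unique mutual best reply is (Large, Y), giving (17, 12).
Sequential outcome (Medium, Z) differs from the Nash profile (Large, Y).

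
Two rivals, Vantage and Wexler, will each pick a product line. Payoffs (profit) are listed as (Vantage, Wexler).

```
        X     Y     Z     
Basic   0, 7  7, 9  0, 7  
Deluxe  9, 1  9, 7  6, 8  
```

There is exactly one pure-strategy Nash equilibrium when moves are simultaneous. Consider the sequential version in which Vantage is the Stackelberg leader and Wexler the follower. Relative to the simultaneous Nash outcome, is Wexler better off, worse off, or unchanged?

better off

Backward induction with Vantage moving first.
- Basic: BR = Y, leader payoff 7.
- Deluxe: BR = Z, leader payoff 6.
Maximizing over 7, 6, Vantage chooses Basic. Subgame-perfect outcome: (Basic, Y) with payoffs (7, 9).
Under simultaneous play:
Vantage's best replies: X→Deluxe; Y→Deluxe; Z→Deluxe.
Wexler's best replies: Basic→Y; Deluxe→Z.
Only (Deluxe, Z) has each player best-responding; Nash payoffs (6, 8).
Wexler earns 9 sequentially versus 8 at the Nash outcome: better off.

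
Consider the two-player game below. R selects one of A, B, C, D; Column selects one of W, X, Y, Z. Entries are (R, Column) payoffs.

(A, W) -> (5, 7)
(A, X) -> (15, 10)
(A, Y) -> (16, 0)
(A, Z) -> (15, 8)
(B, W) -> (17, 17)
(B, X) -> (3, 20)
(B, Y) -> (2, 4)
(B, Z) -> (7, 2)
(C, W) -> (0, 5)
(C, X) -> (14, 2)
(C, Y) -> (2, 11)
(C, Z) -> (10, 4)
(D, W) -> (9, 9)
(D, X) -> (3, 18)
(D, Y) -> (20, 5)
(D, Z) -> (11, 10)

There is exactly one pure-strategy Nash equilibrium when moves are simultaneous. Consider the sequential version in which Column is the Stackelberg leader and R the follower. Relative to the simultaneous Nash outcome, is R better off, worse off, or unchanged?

better off

R best-responds to each possible Column move:
- W: BR = B, leader payoff 17.
- X: BR = A, leader payoff 10.
- Y: BR = D, leader payoff 5.
- Z: BR = A, leader payoff 8.
Among 17, 10, 5, 8, the best is 17 at W. Subgame-perfect outcome: (B, W) with payoffs (17, 17).
For the simultaneous game, intersect best replies.
R's best replies: W→B; X→A; Y→D; Z→A.
Column's best replies: A→X; B→X; C→Y; D→X.
Only (A, X) has each player best-responding; Nash payoffs (15, 10).
R earns 17 sequentially versus 15 at the Nash outcome: better off.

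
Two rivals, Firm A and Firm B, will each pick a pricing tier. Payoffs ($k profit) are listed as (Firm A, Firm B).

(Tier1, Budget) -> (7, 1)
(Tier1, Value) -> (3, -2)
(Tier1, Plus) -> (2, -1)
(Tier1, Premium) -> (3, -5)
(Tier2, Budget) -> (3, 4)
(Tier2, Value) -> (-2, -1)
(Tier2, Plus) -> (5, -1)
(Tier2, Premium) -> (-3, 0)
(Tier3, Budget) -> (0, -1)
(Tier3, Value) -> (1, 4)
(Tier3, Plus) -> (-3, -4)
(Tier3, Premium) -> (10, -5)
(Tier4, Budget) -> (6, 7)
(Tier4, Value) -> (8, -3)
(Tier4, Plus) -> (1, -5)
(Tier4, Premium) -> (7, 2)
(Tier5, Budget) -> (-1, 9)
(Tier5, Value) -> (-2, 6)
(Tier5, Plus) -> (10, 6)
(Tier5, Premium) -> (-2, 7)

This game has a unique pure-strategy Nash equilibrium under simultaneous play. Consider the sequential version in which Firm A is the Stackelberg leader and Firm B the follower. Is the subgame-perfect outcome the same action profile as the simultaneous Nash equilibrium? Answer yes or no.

yes

Backward induction with Firm A moving first.
- Tier1: Firm B compares 1, -2, -1, -5 and picks Budget; Firm A would get 7.
- Tier2: Firm B compares 4, -1, -1, 0 and picks Budget; Firm A would get 3.
- Tier3: Firm B compares -1, 4, -4, -5 and picks Value; Firm A would get 1.
- Tier4: Firm B compares 7, -3, -5, 2 and picks Budget; Firm A would get 6.
- Tier5: Firm B compares 9, 6, 6, 7 and picks Budget; Firm A would get -1.
Among 7, 3, 1, 6, -1, the best is 7 at Tier1. Subgame-perfect outcome: (Tier1, Budget) with payoffs (7, 1).
Now find the simultaneous Nash equilibrium.
Firm A's best replies: Budget→Tier1; Value→Tier4; Plus→Tier5; Premium→Tier3.
Firm B's best replies: Tier1→Budget; Tier2→Budget; Tier3→Value; Tier4→Budget; Tier5→Budget.
Only (Tier1, Budget) has each player best-responding; Nash payoffs (7, 1).
Sequential outcome (Tier1, Budget) coincides with the Nash profile (Tier1, Budget).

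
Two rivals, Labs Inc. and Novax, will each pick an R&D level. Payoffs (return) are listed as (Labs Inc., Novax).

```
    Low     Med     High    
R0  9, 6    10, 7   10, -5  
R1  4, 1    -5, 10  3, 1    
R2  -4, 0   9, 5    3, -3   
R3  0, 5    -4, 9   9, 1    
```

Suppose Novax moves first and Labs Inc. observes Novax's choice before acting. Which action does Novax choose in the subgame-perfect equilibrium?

Med

Labs Inc. best-responds to each possible Novax move:
- Low → Labs Inc. plays R0 (best of 9, 4, -4, 0); Novax gets 6.
- Med → Labs Inc. plays R0 (best of 10, -5, 9, -4); Novax gets 7.
- High → Labs Inc. plays R0 (best of 10, 3, 3, 9); Novax gets -5.
Novax's induced payoffs are 6, 7, -5, so Novax commits to Med. Subgame-perfect outcome: (R0, Med) with payoffs (10, 7).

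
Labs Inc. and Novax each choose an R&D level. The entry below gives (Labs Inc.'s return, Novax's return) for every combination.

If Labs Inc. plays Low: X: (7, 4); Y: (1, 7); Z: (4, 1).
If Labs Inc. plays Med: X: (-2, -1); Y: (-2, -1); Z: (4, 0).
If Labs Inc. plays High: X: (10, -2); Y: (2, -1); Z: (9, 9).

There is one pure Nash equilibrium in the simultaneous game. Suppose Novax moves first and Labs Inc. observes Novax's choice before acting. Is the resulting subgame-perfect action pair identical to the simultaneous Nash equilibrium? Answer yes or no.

yes

Labs Inc. best-responds to each possible Novax move:
- X: Labs Inc. compares 7, -2, 10 and picks High; Novax would get -2.
- Y: Labs Inc. compares 1, -2, 2 and picks High; Novax would get -1.
- Z: Labs Inc. compares 4, 4, 9 and picks High; Novax would get 9.
Among -2, -1, 9, the best is 9 at Z. Subgame-perfect outcome: (High, Z) with payoffs (9, 9).
For the simultaneous game, intersect best replies.
Labs Inc.'s best replies: X→High; Y→High; Z→High.
Novax's best replies: Low→Y; Med→Z; High→Z.
Only (High, Z) has each player best-responding; Nash payoffs (9, 9).
Sequential outcome (High, Z) coincides with the Nash profile (High, Z).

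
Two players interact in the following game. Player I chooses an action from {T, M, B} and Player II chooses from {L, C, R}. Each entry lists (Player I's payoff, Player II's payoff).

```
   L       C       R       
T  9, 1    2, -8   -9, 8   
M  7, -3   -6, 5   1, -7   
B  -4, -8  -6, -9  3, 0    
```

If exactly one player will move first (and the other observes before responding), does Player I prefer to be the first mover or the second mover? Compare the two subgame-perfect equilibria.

If Player I leads: Player II's best replies are T→R, M→C, B→R; Player I's induced payoffs -9, -6, 3; outcome (B, R), payoffs (3, 0).
If Player II leads: Player I's best replies are L→T, C→T, R→B; Player II's induced payoffs 1, -8, 0; outcome (T, L), payoffs (9, 1).
Player I gets 3 moving first and 9 moving second, so Player I prefers to move second.

second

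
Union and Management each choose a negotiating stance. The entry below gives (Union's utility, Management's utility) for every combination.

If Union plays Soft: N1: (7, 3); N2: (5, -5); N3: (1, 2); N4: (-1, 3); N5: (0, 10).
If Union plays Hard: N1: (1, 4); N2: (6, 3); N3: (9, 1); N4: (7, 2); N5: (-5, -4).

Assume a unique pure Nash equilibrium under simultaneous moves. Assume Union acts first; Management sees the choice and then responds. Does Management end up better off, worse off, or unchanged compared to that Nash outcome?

worse off

Solve by backward induction (Union leads).
- Soft → Management plays N5 (best of 3, -5, 2, 3, 10); Union gets 0.
- Hard → Management plays N1 (best of 4, 3, 1, 2, -4); Union gets 1.
Among 0, 1, the best is 1 at Hard. Subgame-perfect outcome: (Hard, N1) with payoffs (1, 4).
Under simultaneous play:
Union's best replies: N1→Soft; N2→Hard; N3→Hard; N4→Hard; N5→Soft.
Management's best replies: Soft→N5; Hard→N1.
The unique mutual best reply is (Soft, N5), giving (0, 10).
Management earns 4 sequentially versus 10 at the Nash outcome: worse off.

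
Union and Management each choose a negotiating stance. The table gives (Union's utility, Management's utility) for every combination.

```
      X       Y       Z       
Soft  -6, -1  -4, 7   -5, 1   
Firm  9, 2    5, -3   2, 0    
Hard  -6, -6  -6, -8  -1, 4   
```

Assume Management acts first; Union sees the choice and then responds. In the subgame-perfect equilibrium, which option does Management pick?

Union best-responds to each possible Management move:
- X → Union plays Firm (best of -6, 9, -6); Management gets 2.
- Y → Union plays Firm (best of -4, 5, -6); Management gets -3.
- Z → Union plays Firm (best of -5, 2, -1); Management gets 0.
Among 2, -3, 0, the best is 2 at X. Subgame-perfect outcome: (Firm, X) with payoffs (9, 2).

X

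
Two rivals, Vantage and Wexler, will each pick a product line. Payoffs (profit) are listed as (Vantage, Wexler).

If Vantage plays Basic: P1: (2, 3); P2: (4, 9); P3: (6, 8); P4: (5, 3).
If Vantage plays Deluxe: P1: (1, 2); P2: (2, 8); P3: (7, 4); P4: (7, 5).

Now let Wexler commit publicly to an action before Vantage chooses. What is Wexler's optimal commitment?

Work backward from Vantage's decision.
- P1 → Vantage plays Basic (best of 2, 1); Wexler gets 3.
- P2 → Vantage plays Basic (best of 4, 2); Wexler gets 9.
- P3 → Vantage plays Deluxe (best of 6, 7); Wexler gets 4.
- P4 → Vantage plays Deluxe (best of 5, 7); Wexler gets 5.
Among 3, 9, 4, 5, the best is 9 at P2. Subgame-perfect outcome: (Basic, P2) with payoffs (4, 9).

P2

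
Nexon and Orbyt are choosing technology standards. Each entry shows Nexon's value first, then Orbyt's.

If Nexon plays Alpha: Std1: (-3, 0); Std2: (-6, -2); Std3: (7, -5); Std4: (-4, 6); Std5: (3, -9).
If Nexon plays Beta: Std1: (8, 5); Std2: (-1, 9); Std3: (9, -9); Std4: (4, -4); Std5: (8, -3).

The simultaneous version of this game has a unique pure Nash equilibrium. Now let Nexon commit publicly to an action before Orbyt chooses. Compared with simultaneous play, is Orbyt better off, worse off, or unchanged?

unchanged

Backward induction with Nexon moving first.
- Alpha: Orbyt compares 0, -2, -5, 6, -9 and picks Std4; Nexon would get -4.
- Beta: Orbyt compares 5, 9, -9, -4, -3 and picks Std2; Nexon would get -1.
Among -4, -1, the best is -1 at Beta. Subgame-perfect outcome: (Beta, Std2) with payoffs (-1, 9).
For the simultaneous game, intersect best replies.
Nexon's best replies: Std1→Beta; Std2→Beta; Std3→Beta; Std4→Beta; Std5→Beta.
Orbyt's best replies: Alpha→Std4; Beta→Std2.
Only (Beta, Std2) has each player best-responding; Nash payoffs (-1, 9).
Orbyt earns 9 sequentially versus 9 at the Nash outcome: unchanged.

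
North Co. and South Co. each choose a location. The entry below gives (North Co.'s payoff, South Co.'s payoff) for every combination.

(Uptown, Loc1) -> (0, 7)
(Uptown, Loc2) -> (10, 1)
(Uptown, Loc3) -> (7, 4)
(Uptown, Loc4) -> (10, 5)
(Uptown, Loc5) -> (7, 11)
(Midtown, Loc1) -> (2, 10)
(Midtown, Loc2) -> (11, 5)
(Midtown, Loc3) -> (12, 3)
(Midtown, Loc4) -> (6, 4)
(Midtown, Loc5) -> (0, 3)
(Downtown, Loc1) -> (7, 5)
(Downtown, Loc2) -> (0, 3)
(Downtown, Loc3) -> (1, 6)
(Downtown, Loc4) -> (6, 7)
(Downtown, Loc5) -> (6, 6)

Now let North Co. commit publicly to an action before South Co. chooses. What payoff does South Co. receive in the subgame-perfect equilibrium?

11

Backward induction with North Co. moving first.
- Uptown: South Co. compares 7, 1, 4, 5, 11 and picks Loc5; North Co. would get 7.
- Midtown: South Co. compares 10, 5, 3, 4, 3 and picks Loc1; North Co. would get 2.
- Downtown: South Co. compares 5, 3, 6, 7, 6 and picks Loc4; North Co. would get 6.
North Co.'s induced payoffs are 7, 2, 6, so North Co. commits to Uptown. Subgame-perfect outcome: (Uptown, Loc5) with payoffs (7, 11).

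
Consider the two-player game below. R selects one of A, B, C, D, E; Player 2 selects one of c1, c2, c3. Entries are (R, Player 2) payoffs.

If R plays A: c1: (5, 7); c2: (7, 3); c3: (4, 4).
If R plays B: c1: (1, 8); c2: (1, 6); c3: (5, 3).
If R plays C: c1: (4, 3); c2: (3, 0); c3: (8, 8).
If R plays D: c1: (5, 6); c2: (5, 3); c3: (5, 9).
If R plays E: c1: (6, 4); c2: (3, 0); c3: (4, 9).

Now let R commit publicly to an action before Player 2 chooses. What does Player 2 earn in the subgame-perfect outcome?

8

Work backward from Player 2's decision.
- A: Player 2 compares 7, 3, 4 and picks c1; R would get 5.
- B: Player 2 compares 8, 6, 3 and picks c1; R would get 1.
- C: Player 2 compares 3, 0, 8 and picks c3; R would get 8.
- D: Player 2 compares 6, 3, 9 and picks c3; R would get 5.
- E: Player 2 compares 4, 0, 9 and picks c3; R would get 4.
Among 5, 1, 8, 5, 4, the best is 8 at C. Subgame-perfect outcome: (C, c3) with payoffs (8, 8).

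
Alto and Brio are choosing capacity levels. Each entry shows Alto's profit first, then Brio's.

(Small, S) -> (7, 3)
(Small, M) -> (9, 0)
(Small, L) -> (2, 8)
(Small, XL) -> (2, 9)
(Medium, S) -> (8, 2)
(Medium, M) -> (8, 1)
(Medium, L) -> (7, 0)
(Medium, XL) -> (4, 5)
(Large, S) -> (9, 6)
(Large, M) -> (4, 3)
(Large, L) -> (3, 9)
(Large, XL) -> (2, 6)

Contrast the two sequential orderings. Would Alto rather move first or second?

If Alto leads: Brio's best replies are Small→XL, Medium→XL, Large→L; Alto's induced payoffs 2, 4, 3; outcome (Medium, XL), payoffs (4, 5).
If Brio leads: Alto's best replies are S→Large, M→Small, L→Medium, XL→Medium; Brio's induced payoffs 6, 0, 0, 5; outcome (Large, S), payoffs (9, 6).
Alto gets 4 moving first and 9 moving second, so Alto prefers to move second.

second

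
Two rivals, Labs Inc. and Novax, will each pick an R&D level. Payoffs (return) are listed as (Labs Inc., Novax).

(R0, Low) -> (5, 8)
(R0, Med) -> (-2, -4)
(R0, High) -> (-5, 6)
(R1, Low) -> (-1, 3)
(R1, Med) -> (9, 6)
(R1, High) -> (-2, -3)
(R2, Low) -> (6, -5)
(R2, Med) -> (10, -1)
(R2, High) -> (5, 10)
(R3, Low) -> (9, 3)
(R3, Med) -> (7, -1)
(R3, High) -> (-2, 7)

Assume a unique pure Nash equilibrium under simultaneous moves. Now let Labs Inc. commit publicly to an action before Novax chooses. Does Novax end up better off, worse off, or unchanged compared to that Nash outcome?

worse off

Solve by backward induction (Labs Inc. leads).
- R0: BR = Low, leader payoff 5.
- R1: BR = Med, leader payoff 9.
- R2: BR = High, leader payoff 5.
- R3: BR = High, leader payoff -2.
Labs Inc.'s induced payoffs are 5, 9, 5, -2, so Labs Inc. commits to R1. Subgame-perfect outcome: (R1, Med) with payoffs (9, 6).
Now find the simultaneous Nash equilibrium.
Labs Inc.'s best replies: Low→R3; Med→R2; High→R2.
Novax's best replies: R0→Low; R1→Med; R2→High; R3→High.
Only (R2, High) has each player best-responding; Nash payoffs (5, 10).
Novax earns 6 sequentially versus 10 at the Nash outcome: worse off.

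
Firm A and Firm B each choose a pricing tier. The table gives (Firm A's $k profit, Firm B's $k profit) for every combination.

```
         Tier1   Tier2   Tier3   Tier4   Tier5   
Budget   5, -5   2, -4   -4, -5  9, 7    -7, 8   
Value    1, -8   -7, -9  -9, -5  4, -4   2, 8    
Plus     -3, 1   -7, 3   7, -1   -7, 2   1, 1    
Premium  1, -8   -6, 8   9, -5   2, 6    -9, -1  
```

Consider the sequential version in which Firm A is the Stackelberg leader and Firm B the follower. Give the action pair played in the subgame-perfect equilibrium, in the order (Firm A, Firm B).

(Value, Tier5)

Backward induction with Firm A moving first.
- Budget → Firm B plays Tier5 (best of -5, -4, -5, 7, 8); Firm A gets -7.
- Value → Firm B plays Tier5 (best of -8, -9, -5, -4, 8); Firm A gets 2.
- Plus → Firm B plays Tier2 (best of 1, 3, -1, 2, 1); Firm A gets -7.
- Premium → Firm B plays Tier2 (best of -8, 8, -5, 6, -1); Firm A gets -6.
Maximizing over -7, 2, -7, -6, Firm A chooses Value. Subgame-perfect outcome: (Value, Tier5) with payoffs (2, 8).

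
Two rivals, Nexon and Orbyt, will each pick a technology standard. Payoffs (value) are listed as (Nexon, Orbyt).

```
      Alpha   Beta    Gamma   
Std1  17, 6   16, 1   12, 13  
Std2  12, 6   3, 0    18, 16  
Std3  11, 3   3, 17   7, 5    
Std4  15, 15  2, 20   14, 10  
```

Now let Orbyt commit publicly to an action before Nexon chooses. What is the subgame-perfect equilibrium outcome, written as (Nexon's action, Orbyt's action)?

(Std2, Gamma)

Solve by backward induction (Orbyt leads).
- Alpha: BR = Std1, leader payoff 6.
- Beta: BR = Std1, leader payoff 1.
- Gamma: BR = Std2, leader payoff 16.
Maximizing over 6, 1, 16, Orbyt chooses Gamma. Subgame-perfect outcome: (Std2, Gamma) with payoffs (18, 16).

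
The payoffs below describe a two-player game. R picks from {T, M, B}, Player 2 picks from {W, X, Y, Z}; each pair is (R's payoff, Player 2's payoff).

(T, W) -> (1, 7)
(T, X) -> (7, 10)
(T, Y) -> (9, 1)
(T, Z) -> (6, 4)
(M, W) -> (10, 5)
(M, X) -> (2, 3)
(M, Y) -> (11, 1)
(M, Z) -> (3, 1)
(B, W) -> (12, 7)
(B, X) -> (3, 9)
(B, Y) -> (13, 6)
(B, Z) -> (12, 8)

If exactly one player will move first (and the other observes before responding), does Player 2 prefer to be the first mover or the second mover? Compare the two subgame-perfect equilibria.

If R leads: Player 2's best replies are T→X, M→W, B→X; R's induced payoffs 7, 10, 3; outcome (M, W), payoffs (10, 5).
If Player 2 leads: R's best replies are W→B, X→T, Y→B, Z→B; Player 2's induced payoffs 7, 10, 6, 8; outcome (T, X), payoffs (7, 10).
Player 2 gets 10 moving first and 5 moving second, so Player 2 prefers to move first.

first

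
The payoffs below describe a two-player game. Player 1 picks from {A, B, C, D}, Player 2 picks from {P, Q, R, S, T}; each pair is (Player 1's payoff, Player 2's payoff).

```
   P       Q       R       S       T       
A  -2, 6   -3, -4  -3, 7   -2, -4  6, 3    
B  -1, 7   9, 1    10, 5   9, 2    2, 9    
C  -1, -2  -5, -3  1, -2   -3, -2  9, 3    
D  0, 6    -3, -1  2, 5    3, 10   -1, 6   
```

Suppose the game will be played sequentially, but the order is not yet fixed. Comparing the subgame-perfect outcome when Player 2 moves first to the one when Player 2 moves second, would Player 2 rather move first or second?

first

If Player 1 leads: Player 2's best replies are A→R, B→T, C→T, D→S; Player 1's induced payoffs -3, 2, 9, 3; outcome (C, T), payoffs (9, 3).
If Player 2 leads: Player 1's best replies are P→D, Q→B, R→B, S→B, T→C; Player 2's induced payoffs 6, 1, 5, 2, 3; outcome (D, P), payoffs (0, 6).
Player 2 gets 6 moving first and 3 moving second, so Player 2 prefers to move first.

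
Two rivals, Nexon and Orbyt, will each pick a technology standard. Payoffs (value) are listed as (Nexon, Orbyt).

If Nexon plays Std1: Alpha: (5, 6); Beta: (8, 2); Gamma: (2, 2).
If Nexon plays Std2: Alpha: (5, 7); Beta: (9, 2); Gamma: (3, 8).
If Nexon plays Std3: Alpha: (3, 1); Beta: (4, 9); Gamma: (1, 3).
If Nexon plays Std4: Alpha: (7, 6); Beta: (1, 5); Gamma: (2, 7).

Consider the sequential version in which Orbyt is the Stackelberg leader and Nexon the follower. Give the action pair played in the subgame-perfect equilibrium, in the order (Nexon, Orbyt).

Backward induction with Orbyt moving first.
- Alpha → Nexon plays Std4 (best of 5, 5, 3, 7); Orbyt gets 6.
- Beta → Nexon plays Std2 (best of 8, 9, 4, 1); Orbyt gets 2.
- Gamma → Nexon plays Std2 (best of 2, 3, 1, 2); Orbyt gets 8.
Among 6, 2, 8, the best is 8 at Gamma. Subgame-perfect outcome: (Std2, Gamma) with payoffs (3, 8).

(Std2, Gamma)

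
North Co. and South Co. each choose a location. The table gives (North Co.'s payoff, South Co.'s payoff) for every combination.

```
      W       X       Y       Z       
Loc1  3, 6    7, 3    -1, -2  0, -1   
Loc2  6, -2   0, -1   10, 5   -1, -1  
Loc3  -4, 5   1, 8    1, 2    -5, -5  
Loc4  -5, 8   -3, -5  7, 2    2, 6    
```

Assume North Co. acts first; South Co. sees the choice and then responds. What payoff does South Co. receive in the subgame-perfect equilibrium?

5

South Co. best-responds to each possible North Co. move:
- Loc1: South Co. compares 6, 3, -2, -1 and picks W; North Co. would get 3.
- Loc2: South Co. compares -2, -1, 5, -1 and picks Y; North Co. would get 10.
- Loc3: South Co. compares 5, 8, 2, -5 and picks X; North Co. would get 1.
- Loc4: South Co. compares 8, -5, 2, 6 and picks W; North Co. would get -5.
Among 3, 10, 1, -5, the best is 10 at Loc2. Subgame-perfect outcome: (Loc2, Y) with payoffs (10, 5).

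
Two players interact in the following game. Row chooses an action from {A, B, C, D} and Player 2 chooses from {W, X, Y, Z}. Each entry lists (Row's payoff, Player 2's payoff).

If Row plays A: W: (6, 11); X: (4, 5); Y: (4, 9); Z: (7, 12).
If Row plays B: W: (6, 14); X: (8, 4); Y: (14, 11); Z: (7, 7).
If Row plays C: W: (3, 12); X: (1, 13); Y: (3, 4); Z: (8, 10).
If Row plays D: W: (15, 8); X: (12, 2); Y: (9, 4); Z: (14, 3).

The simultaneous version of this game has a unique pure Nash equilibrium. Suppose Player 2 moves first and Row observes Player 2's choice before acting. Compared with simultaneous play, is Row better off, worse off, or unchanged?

Backward induction with Player 2 moving first.
- W: BR = D, leader payoff 8.
- X: BR = D, leader payoff 2.
- Y: BR = B, leader payoff 11.
- Z: BR = D, leader payoff 3.
Maximizing over 8, 2, 11, 3, Player 2 chooses Y. Subgame-perfect outcome: (B, Y) with payoffs (14, 11).
Now find the simultaneous Nash equilibrium.
Row's best replies: W→D; X→D; Y→B; Z→D.
Player 2's best replies: A→Z; B→W; C→X; D→W.
The unique mutual best reply is (D, W), giving (15, 8).
Row earns 14 sequentially versus 15 at the Nash outcome: worse off.

worse off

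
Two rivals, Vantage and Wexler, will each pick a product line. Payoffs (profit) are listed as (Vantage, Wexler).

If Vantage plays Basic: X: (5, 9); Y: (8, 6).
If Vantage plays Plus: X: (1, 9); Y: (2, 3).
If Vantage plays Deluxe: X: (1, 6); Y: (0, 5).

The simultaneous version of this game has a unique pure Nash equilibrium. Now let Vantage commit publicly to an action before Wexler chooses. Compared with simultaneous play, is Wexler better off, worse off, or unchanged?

Wexler best-responds to each possible Vantage move:
- Basic: BR = X, leader payoff 5.
- Plus: BR = X, leader payoff 1.
- Deluxe: BR = X, leader payoff 1.
Vantage's induced payoffs are 5, 1, 1, so Vantage commits to Basic. Subgame-perfect outcome: (Basic, X) with payoffs (5, 9).
For the simultaneous game, intersect best replies.
Vantage's best replies: X→Basic; Y→Basic.
Wexler's best replies: Basic→X; Plus→X; Deluxe→X.
The unique mutual best reply is (Basic, X), giving (5, 9).
Wexler earns 9 sequentially versus 9 at the Nash outcome: unchanged.

unchanged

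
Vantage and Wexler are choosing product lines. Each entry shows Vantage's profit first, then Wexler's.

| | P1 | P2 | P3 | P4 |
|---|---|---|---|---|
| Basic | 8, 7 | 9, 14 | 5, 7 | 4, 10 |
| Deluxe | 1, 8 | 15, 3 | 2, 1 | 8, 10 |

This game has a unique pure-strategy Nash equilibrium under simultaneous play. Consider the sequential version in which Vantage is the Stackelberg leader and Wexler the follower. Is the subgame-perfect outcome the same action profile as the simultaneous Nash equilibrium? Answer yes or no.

no

Backward induction with Vantage moving first.
- Basic: Wexler compares 7, 14, 7, 10 and picks P2; Vantage would get 9.
- Deluxe: Wexler compares 8, 3, 1, 10 and picks P4; Vantage would get 8.
Maximizing over 9, 8, Vantage chooses Basic. Subgame-perfect outcome: (Basic, P2) with payoffs (9, 14).
Under simultaneous play:
Vantage's best replies: P1→Basic; P2→Deluxe; P3→Basic; P4→Deluxe.
Wexler's best replies: Basic→P2; Deluxe→P4.
The unique mutual best reply is (Deluxe, P4), giving (8, 10).
Sequential outcome (Basic, P2) differs from the Nash profile (Deluxe, P4).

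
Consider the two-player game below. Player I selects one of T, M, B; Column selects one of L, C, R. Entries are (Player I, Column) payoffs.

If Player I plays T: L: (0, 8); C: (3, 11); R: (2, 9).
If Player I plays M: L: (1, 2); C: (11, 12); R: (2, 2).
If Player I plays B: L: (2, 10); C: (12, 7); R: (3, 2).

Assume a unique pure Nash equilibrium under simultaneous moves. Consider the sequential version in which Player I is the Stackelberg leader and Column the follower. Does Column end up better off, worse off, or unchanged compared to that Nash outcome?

better off

Work backward from Column's decision.
- T → Column plays C (best of 8, 11, 9); Player I gets 3.
- M → Column plays C (best of 2, 12, 2); Player I gets 11.
- B → Column plays L (best of 10, 7, 2); Player I gets 2.
Among 3, 11, 2, the best is 11 at M. Subgame-perfect outcome: (M, C) with payoffs (11, 12).
Now find the simultaneous Nash equilibrium.
Player I's best replies: L→B; C→B; R→B.
Column's best replies: T→C; M→C; B→L.
The unique mutual best reply is (B, L), giving (2, 10).
Column earns 12 sequentially versus 10 at the Nash outcome: better off.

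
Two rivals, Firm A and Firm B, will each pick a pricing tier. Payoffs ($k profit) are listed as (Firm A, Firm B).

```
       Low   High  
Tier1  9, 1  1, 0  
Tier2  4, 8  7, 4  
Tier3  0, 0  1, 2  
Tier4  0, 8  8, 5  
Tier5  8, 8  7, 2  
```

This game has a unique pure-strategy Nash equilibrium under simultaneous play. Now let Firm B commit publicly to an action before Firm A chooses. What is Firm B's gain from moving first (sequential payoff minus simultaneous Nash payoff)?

Work backward from Firm A's decision.
- Low → Firm A plays Tier1 (best of 9, 4, 0, 0, 8); Firm B gets 1.
- High → Firm A plays Tier4 (best of 1, 7, 1, 8, 7); Firm B gets 5.
Maximizing over 1, 5, Firm B chooses High. Subgame-perfect outcome: (Tier4, High) with payoffs (8, 5).
Under simultaneous play:
Firm A's best replies: Low→Tier1; High→Tier4.
Firm B's best replies: Tier1→Low; Tier2→Low; Tier3→High; Tier4→Low; Tier5→Low.
Only (Tier1, Low) has each player best-responding; Nash payoffs (9, 1).
Firm B's commitment gain: 5 − 1 = 4.

4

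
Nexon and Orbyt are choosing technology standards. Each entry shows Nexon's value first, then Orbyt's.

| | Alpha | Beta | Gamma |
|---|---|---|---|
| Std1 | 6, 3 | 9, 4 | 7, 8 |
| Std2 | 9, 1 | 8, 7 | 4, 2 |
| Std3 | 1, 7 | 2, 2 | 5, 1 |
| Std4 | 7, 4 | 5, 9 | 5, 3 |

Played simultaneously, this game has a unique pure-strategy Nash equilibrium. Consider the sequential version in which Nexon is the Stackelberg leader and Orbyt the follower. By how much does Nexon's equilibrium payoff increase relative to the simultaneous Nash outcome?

Work backward from Orbyt's decision.
- Std1: Orbyt compares 3, 4, 8 and picks Gamma; Nexon would get 7.
- Std2: Orbyt compares 1, 7, 2 and picks Beta; Nexon would get 8.
- Std3: Orbyt compares 7, 2, 1 and picks Alpha; Nexon would get 1.
- Std4: Orbyt compares 4, 9, 3 and picks Beta; Nexon would get 5.
Among 7, 8, 1, 5, the best is 8 at Std2. Subgame-perfect outcome: (Std2, Beta) with payoffs (8, 7).
Now find the simultaneous Nash equilibrium.
Nexon's best replies: Alpha→Std2; Beta→Std1; Gamma→Std1.
Orbyt's best replies: Std1→Gamma; Std2→Beta; Std3→Alpha; Std4→Beta.
The unique mutual best reply is (Std1, Gamma), giving (7, 8).
Nexon's commitment gain: 8 − 7 = 1.

1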